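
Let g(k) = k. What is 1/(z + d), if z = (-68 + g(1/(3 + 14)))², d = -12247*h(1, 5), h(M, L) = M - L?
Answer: 289/15491557 ≈ 1.8655e-5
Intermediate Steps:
d = 48988 (d = -12247*(1 - 1*5) = -12247*(1 - 5) = -12247*(-4) = 48988)
z = 1334025/289 (z = (-68 + 1/(3 + 14))² = (-68 + 1/17)² = (-1155/17)² = 1334025/289 ≈ 4616.0)
1/(z + d) = 1/(1334025/289 + 48988) = 1/(15491557/289) = 289/15491557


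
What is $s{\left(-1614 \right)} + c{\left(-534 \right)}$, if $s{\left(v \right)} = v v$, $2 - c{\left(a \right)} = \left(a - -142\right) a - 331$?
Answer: $2396001$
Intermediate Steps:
$c{\left(a \right)} = 333 - a \left(142 + a\right)$ ($c{\left(a \right)} = 2 - \left(\left(a - -142\right) a - 331\right) = 2 - \left(\left(a + 142\right) a - 331\right) = 2 - \left(\left(142 + a\right) a - 331\right) = 2 - \left(a \left(142 + a\right) - 331\right) = 2 - \left(-331 + a \left(142 + a\right)\right) = 333 - a \left(142 + a\right)$)
$s{\left(v \right)} = v^{2}$
$s{\left(-1614 \right)} + c{\left(-534 \right)} = \left(-1614\right)^{2} - 208995 = 2604996 + \left(333 - 285156 + 75828\right) = 2604996 - 208995 = 2396001$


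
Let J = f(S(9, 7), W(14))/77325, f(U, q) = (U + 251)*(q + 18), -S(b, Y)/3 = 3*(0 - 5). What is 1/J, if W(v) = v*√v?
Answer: -139185/71632 + 108255*√14/71632 ≈ 3.7116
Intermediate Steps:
S(b, Y) = 45 (S(b, Y) = -9*(0 - 5) = -9*(-5) = -3*(-15) = 45)
W(v) = v^(3/2)
f(U, q) = (18 + q)*(251 + U) (f(U, q) = (251 + U)*(18 + q) = (18 + q)*(251 + U))
J = 1776/25775 + 4144*√14/77325 (J = (4518 + 18*45 + 251*14^(3/2) + 45*14^(3/2))/77325 = (4518 + 810 + 251*(14*√14) + 45*(14*√14))*(1/77325) = (4518 + 810 + 3514*√14 + 630*√14)*(1/77325) = (5328 + 4144*√14)*(1/77325) = 1776/25775 + 4144*√14/77325 ≈ 0.26943)
1/J = 1/(1776/25775 + 4144*√14/77325)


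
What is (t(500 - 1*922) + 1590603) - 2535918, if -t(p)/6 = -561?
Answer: -941949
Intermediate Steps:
t(p) = 3366 (t(p) = -6*(-561) = 3366)
(t(500 - 1*922) + 1590603) - 2535918 = (3366 + 1590603) - 2535918 = 1593969 - 2535918 = -941949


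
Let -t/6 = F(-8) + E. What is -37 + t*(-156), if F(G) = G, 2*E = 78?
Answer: 28979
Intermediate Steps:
E = 39 (E = (½)*78 = 39)
t = -186 (t = -6*(-8 + 39) = -6*31 = -186)
-37 + t*(-156) = -37 - 186*(-156) = -37 + 29016 = 28979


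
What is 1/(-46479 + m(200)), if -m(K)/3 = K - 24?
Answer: -1/47007 ≈ -2.1273e-5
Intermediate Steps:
m(K) = 72 - 3*K (m(K) = -3*(K - 24) = -3*(-24 + K) = 72 - 3*K)
1/(-46479 + m(200)) = 1/(-46479 + (72 - 3*200)) = 1/(-46479 + (72 - 600)) = 1/(-46479 - 528) = 1/(-47007) = -1/47007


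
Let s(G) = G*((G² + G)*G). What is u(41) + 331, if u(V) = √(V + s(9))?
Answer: 331 + √7331 ≈ 416.62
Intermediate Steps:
s(G) = G²*(G + G²) (s(G) = G*((G + G²)*G) = G*(G*(G + G²)) = G²*(G + G²))
u(V) = √(7290 + V) (u(V) = √(V + 9³*(1 + 9)) = √(V + 729*10) = √(V + 7290) = √(7290 + V))
u(41) + 331 = √(7290 + 41) + 331 = √7331 + 331 = 331 + √7331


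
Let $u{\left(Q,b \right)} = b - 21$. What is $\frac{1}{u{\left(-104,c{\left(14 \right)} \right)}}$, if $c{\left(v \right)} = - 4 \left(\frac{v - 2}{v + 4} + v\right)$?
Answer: $- \frac{3}{239} \approx -0.012552$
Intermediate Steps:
$c{\left(v \right)} = - 4 v - \frac{4 \left(-2 + v\right)}{4 + v}$ ($c{\left(v \right)} = - 4 \left(\frac{-2 + v}{4 + v} + v\right) = - 4 \left(v + \frac{-2 + v}{4 + v}\right) = - 4 v - \frac{4 \left(-2 + v\right)}{4 + v}$)
$u{\left(Q,b \right)} = -21 + b$
$\frac{1}{u{\left(-104,c{\left(14 \right)} \right)}} = \frac{1}{-21 + \frac{4 \left(2 - 14^{2} - 70\right)}{4 + 14}} = \frac{1}{-21 + \frac{4 \left(2 - 196 - 70\right)}{18}} = \frac{1}{-21 + 4 \cdot \frac{1}{18} \left(2 - 196 - 70\right)} = \frac{1}{-21 + 4 \cdot \frac{1}{18} \left(-264\right)} = \frac{1}{-21 - \frac{176}{3}} = \frac{1}{- \frac{239}{3}} = - \frac{3}{239}$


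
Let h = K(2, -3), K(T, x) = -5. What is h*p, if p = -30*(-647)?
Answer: -97050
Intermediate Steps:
p = 19410
h = -5
h*p = -5*19410 = -97050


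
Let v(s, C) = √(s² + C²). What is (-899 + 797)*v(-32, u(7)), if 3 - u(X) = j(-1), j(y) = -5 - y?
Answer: -102*√1073 ≈ -3341.2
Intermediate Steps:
u(X) = 7 (u(X) = 3 - (-5 - 1*(-1)) = 3 - (-5 + 1) = 3 - 1*(-4) = 3 + 4 = 7)
v(s, C) = √(C² + s²)
(-899 + 797)*v(-32, u(7)) = (-899 + 797)*√(7² + (-32)²) = -102*√(49 + 1024) = -102*√1073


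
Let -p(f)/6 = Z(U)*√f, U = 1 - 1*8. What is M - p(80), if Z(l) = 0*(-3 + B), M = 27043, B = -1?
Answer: 27043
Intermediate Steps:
U = -7 (U = 1 - 8 = -7)
Z(l) = 0 (Z(l) = 0*(-3 - 1) = 0*(-4) = 0)
p(f) = 0 (p(f) = -0*√f = -6*0 = 0)
M - p(80) = 27043 - 1*0 = 27043 + 0 = 27043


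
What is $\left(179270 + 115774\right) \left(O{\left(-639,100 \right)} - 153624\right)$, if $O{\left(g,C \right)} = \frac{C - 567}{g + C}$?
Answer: $- \frac{24430489681236}{539} \approx -4.5326 \cdot 10^{10}$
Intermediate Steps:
$O{\left(g,C \right)} = \frac{-567 + C}{C + g}$
$\left(179270 + 115774\right) \left(O{\left(-639,100 \right)} - 153624\right) = \left(179270 + 115774\right) \left(\frac{-567 + 100}{100 - 639} - 153624\right) = 295044 \left(\frac{1}{-539} \left(-467\right) - 153624\right) = 295044 \left(\left(- \frac{1}{539}\right) \left(-467\right) - 153624\right) = 295044 \left(\frac{467}{539} - 153624\right) = 295044 \left(- \frac{82802869}{539}\right) = - \frac{24430489681236}{539}$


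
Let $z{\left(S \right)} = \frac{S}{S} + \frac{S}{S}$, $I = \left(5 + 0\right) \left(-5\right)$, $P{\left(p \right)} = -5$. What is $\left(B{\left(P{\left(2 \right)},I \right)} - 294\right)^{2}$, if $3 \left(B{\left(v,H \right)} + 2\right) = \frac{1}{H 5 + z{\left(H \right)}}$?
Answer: $\frac{11930100625}{136161} \approx 87618.0$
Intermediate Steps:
$I = -25$ ($I = 5 \left(-5\right) = -25$)
$z{\left(S \right)} = 2$ ($z{\left(S \right)} = 1 + 1 = 2$)
$B{\left(v,H \right)} = -2 + \frac{1}{3 \left(2 + 5 H\right)}$ ($B{\left(v,H \right)} = -2 + \frac{1}{3 \left(H 5 + 2\right)} = -2 + \frac{1}{3 \left(5 H + 2\right)} = -2 + \frac{1}{3 \left(2 + 5 H\right)}$)
$\left(B{\left(P{\left(2 \right)},I \right)} - 294\right)^{2} = \left(\frac{-11 - -750}{3 \left(2 + 5 \left(-25\right)\right)} - 294\right)^{2} = \left(\frac{-11 + 750}{3 \left(2 - 125\right)} - 294\right)^{2} = \left(\frac{1}{3} \frac{1}{-123} \cdot 739 - 294\right)^{2} = \left(\frac{1}{3} \left(- \frac{1}{123}\right) 739 - 294\right)^{2} = \left(- \frac{739}{369} - 294\right)^{2} = \left(- \frac{109225}{369}\right)^{2} = \frac{11930100625}{136161}$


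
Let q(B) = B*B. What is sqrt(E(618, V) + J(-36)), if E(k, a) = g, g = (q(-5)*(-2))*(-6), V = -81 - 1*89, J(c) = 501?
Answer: 3*sqrt(89) ≈ 28.302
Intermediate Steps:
V = -170 (V = -81 - 89 = -170)
q(B) = B**2
g = 300 (g = ((-5)**2*(-2))*(-6) = (25*(-2))*(-6) = -50*(-6) = 300)
E(k, a) = 300
sqrt(E(618, V) + J(-36)) = sqrt(300 + 501) = sqrt(801) = 3*sqrt(89)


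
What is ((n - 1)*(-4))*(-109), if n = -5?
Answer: -2616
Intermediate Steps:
((n - 1)*(-4))*(-109) = ((-5 - 1)*(-4))*(-109) = -6*(-4)*(-109) = 24*(-109) = -2616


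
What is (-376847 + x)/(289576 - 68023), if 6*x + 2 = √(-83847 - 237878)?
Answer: -1130542/664659 + 5*I*√12869/1329318 ≈ -1.7009 + 0.00042669*I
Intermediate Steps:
x = -⅓ + 5*I*√12869/6 (x = -⅓ + √(-83847 - 237878)/6 = -⅓ + √(-321725)/6 = -⅓ + (5*I*√12869)/6 = -⅓ + 5*I*√12869/6 ≈ -0.33333 + 94.535*I)
(-376847 + x)/(289576 - 68023) = (-376847 + (-⅓ + 5*I*√12869/6))/(289576 - 68023) = (-1130542/3 + 5*I*√12869/6)/221553 = (-1130542/3 + 5*I*√12869/6)*(1/221553) = -1130542/664659 + 5*I*√12869/1329318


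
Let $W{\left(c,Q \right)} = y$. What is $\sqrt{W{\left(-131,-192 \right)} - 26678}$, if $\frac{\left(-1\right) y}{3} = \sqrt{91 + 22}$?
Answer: $\sqrt{-26678 - 3 \sqrt{113}} \approx 163.43 i$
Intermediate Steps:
$y = - 3 \sqrt{113}$ ($y = - 3 \sqrt{91 + 22} = - 3 \sqrt{113} \approx -31.89$)
$W{\left(c,Q \right)} = - 3 \sqrt{113}$
$\sqrt{W{\left(-131,-192 \right)} - 26678} = \sqrt{- 3 \sqrt{113} - 26678} = \sqrt{-26678 - 3 \sqrt{113}}$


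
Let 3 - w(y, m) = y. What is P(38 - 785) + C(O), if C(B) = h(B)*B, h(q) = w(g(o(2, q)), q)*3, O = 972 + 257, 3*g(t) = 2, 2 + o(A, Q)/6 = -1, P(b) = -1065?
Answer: 7538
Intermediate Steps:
o(A, Q) = -18 (o(A, Q) = -12 + 6*(-1) = -12 - 6 = -18)
g(t) = 2/3 (g(t) = (1/3)*2 = 2/3)
w(y, m) = 3 - y
O = 1229
h(q) = 7 (h(q) = (3 - 1*2/3)*3 = (3 - 2/3)*3 = (7/3)*3 = 7)
C(B) = 7*B
P(38 - 785) + C(O) = -1065 + 7*1229 = -1065 + 8603 = 7538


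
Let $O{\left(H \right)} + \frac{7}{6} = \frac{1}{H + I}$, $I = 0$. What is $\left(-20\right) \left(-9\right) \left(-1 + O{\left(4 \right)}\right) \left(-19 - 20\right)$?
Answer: $13455$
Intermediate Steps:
$O{\left(H \right)} = - \frac{7}{6} + \frac{1}{H}$ ($O{\left(H \right)} = - \frac{7}{6} + \frac{1}{H + 0} = - \frac{7}{6} + \frac{1}{H}$)
$\left(-20\right) \left(-9\right) \left(-1 + O{\left(4 \right)}\right) \left(-19 - 20\right) = \left(-20\right) \left(-9\right) \left(-1 - \left(\frac{7}{6} - \frac{1}{4}\right)\right) \left(-19 - 20\right) = 180 \left(-1 + \left(- \frac{7}{6} + \frac{1}{4}\right)\right) \left(-39\right) = 180 \left(-1 - \frac{11}{12}\right) \left(-39\right) = 180 \left(\left(- \frac{23}{12}\right) \left(-39\right)\right) = 180 \cdot \frac{299}{4} = 13455$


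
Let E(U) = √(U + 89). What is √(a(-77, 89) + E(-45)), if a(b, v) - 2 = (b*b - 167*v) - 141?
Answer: √(-9073 + 2*√11) ≈ 95.218*I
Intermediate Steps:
a(b, v) = -139 + b² - 167*v (a(b, v) = 2 + ((b*b - 167*v) - 141) = 2 + ((b² - 167*v) - 141) = 2 + (-141 + b² - 167*v) = -139 + b² - 167*v)
E(U) = √(89 + U)
√(a(-77, 89) + E(-45)) = √((-139 + (-77)² - 167*89) + √(89 - 45)) = √((-139 + 5929 - 14863) + √44) = √(-9073 + 2*√11)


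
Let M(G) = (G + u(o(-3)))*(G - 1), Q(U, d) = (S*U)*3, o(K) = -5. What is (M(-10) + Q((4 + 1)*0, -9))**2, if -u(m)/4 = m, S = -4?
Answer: 12100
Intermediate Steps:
u(m) = -4*m
Q(U, d) = -12*U (Q(U, d) = -4*U*3 = -12*U)
M(G) = (-1 + G)*(20 + G) (M(G) = (G - 4*(-5))*(G - 1) = (G + 20)*(-1 + G) = (20 + G)*(-1 + G) = (-1 + G)*(20 + G))
(M(-10) + Q((4 + 1)*0, -9))**2 = ((-20 + (-10)**2 + 19*(-10)) - 12*(4 + 1)*0)**2 = ((-20 + 100 - 190) - 60*0)**2 = (-110 - 12*0)**2 = (-110 + 0)**2 = (-110)**2 = 12100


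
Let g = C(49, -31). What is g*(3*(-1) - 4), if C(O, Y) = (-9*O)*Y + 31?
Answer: -95914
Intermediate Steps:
C(O, Y) = 31 - 9*O*Y (C(O, Y) = -9*O*Y + 31 = 31 - 9*O*Y)
g = 13702 (g = 31 - 9*49*(-31) = 31 + 13671 = 13702)
g*(3*(-1) - 4) = 13702*(3*(-1) - 4) = 13702*(-3 - 4) = 13702*(-7) = -95914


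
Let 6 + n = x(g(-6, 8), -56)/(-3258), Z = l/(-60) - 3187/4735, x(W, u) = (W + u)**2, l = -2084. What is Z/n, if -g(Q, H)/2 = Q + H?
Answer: -43786253/9133815 ≈ -4.7939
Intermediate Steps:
g(Q, H) = -2*H - 2*Q (g(Q, H) = -2*(Q + H) = -2*(H + Q) = -2*H - 2*Q)
Z = 483826/14205 (Z = -2084/(-60) - 3187/4735 = -2084*(-1/60) - 3187*1/4735 = 521/15 - 3187/4735 = 483826/14205 ≈ 34.060)
n = -1286/181 (n = -6 + ((-2*8 - 2*(-6)) - 56)**2/(-3258) = -6 + ((-16 + 12) - 56)**2*(-1/3258) = -6 + (-4 - 56)**2*(-1/3258) = -6 + (-60)**2*(-1/3258) = -6 + 3600*(-1/3258) = -6 - 200/181 = -1286/181 ≈ -7.1050)
Z/n = 483826/(14205*(-1286/181)) = (483826/14205)*(-181/1286) = -43786253/9133815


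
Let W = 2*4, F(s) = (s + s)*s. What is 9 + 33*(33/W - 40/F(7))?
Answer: 51609/392 ≈ 131.66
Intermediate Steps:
F(s) = 2*s² (F(s) = (2*s)*s = 2*s²)
W = 8
9 + 33*(33/W - 40/F(7)) = 9 + 33*(33/8 - 40/(2*7²)) = 9 + 33*(33*(⅛) - 40/(2*49)) = 9 + 33*(33/8 - 40/98) = 9 + 33*(33/8 - 40*1/98) = 9 + 33*(33/8 - 20/49) = 9 + 33*(1457/392) = 9 + 48081/392 = 51609/392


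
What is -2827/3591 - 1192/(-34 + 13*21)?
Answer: -4956125/858249 ≈ -5.7747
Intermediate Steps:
-2827/3591 - 1192/(-34 + 13*21) = -2827*1/3591 - 1192/(-34 + 273) = -2827/3591 - 1192/239 = -4956125/858249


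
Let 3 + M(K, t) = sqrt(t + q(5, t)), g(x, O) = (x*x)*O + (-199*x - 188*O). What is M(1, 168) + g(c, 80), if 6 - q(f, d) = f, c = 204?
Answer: 3273654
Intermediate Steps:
q(f, d) = 6 - f
g(x, O) = -199*x - 188*O + O*x**2 (g(x, O) = x**2*O + (-199*x - 188*O) = O*x**2 + (-199*x - 188*O) = -199*x - 188*O + O*x**2)
M(K, t) = -3 + sqrt(1 + t) (M(K, t) = -3 + sqrt(t + (6 - 1*5)) = -3 + sqrt(t + (6 - 5)) = -3 + sqrt(t + 1) = -3 + sqrt(1 + t))
M(1, 168) + g(c, 80) = (-3 + sqrt(1 + 168)) + (-199*204 - 188*80 + 80*204**2) = (-3 + sqrt(169)) + (-40596 - 15040 + 80*41616) = (-3 + 13) + (-40596 - 15040 + 3329280) = 10 + 3273644 = 3273654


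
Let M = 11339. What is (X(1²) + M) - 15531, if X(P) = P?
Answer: -4191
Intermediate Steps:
(X(1²) + M) - 15531 = (1² + 11339) - 15531 = (1 + 11339) - 15531 = 11340 - 15531 = -4191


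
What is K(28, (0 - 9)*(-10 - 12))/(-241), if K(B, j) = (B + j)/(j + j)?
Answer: -113/47718 ≈ -0.0023681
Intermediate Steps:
K(B, j) = (B + j)/(2*j) (K(B, j) = (B + j)/((2*j)) = (B + j)*(1/(2*j)) = (B + j)/(2*j))
K(28, (0 - 9)*(-10 - 12))/(-241) = ((28 + (0 - 9)*(-10 - 12))/(2*(((0 - 9)*(-10 - 12)))))/(-241) = ((28 - 9*(-22))/(2*((-9*(-22)))))*(-1/241) = ((½)*(28 + 198)/198)*(-1/241) = ((½)*(1/198)*226)*(-1/241) = (113/198)*(-1/241) = -113/47718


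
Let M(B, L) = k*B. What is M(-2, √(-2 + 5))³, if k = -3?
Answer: 216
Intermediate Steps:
M(B, L) = -3*B
M(-2, √(-2 + 5))³ = (-3*(-2))³ = 6³ = 216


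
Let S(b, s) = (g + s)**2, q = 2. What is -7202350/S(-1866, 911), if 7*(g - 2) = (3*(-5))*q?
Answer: -352915150/40462321 ≈ -8.7221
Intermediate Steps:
g = -16/7 (g = 2 + ((3*(-5))*2)/7 = 2 + (-15*2)/7 = 2 + (1/7)*(-30) = 2 - 30/7 = -16/7 ≈ -2.2857)
S(b, s) = (-16/7 + s)**2
-7202350/S(-1866, 911) = -7202350*49/(-16 + 7*911)**2 = -7202350*49/(-16 + 6377)**2 = -7202350/((1/49)*6361**2) = -7202350/((1/49)*40462321) = -7202350/40462321/49 = -7202350*49/40462321 = -352915150/40462321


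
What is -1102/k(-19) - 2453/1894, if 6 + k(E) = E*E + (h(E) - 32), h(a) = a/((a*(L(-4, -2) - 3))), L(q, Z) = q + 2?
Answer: -7197541/1528458 ≈ -4.7090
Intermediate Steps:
L(q, Z) = 2 + q
h(a) = -1/5 (h(a) = a/((a*((2 - 4) - 3))) = a/((a*(-2 - 3))) = a/((a*(-5))) = a/((-5*a)) = a*(-1/(5*a)) = -1/5)
k(E) = -191/5 + E**2 (k(E) = -6 + (E*E + (-1/5 - 32)) = -6 + (E**2 - 161/5) = -6 + (-161/5 + E**2) = -191/5 + E**2)
-1102/k(-19) - 2453/1894 = -1102/(-191/5 + (-19)**2) - 2453/1894 = -1102/(-191/5 + 361) - 2453*1/1894 = -1102/1614/5 - 2453/1894 = -1102*5/1614 - 2453/1894 = -2755/807 - 2453/1894 = -7197541/1528458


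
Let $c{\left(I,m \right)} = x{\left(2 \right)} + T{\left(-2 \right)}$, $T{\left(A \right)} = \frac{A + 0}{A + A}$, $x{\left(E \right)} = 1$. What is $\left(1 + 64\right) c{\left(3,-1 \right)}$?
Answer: $\frac{195}{2} \approx 97.5$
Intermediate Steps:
$T{\left(A \right)} = \frac{1}{2}$ ($T{\left(A \right)} = \frac{A}{2 A} = A \frac{1}{2 A} = \frac{1}{2}$)
$c{\left(I,m \right)} = \frac{3}{2}$ ($c{\left(I,m \right)} = 1 + \frac{1}{2} = \frac{3}{2}$)
$\left(1 + 64\right) c{\left(3,-1 \right)} = \left(1 + 64\right) \frac{3}{2} = 65 \cdot \frac{3}{2} = \frac{195}{2}$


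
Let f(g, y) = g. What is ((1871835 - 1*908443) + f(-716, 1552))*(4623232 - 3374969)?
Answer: 1201672831788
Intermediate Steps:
((1871835 - 1*908443) + f(-716, 1552))*(4623232 - 3374969) = ((1871835 - 1*908443) - 716)*(4623232 - 3374969) = ((1871835 - 908443) - 716)*1248263 = (963392 - 716)*1248263 = 962676*1248263 = 1201672831788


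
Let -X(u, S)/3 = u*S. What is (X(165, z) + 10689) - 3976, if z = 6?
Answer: 3743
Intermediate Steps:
X(u, S) = -3*S*u (X(u, S) = -3*u*S = -3*S*u)
(X(165, z) + 10689) - 3976 = (-3*6*165 + 10689) - 3976 = (-2970 + 10689) - 3976 = 7719 - 3976 = 3743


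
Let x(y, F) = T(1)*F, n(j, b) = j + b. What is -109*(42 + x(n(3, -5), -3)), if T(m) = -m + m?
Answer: -4578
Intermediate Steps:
n(j, b) = b + j
T(m) = 0
x(y, F) = 0 (x(y, F) = 0*F = 0)
-109*(42 + x(n(3, -5), -3)) = -109*(42 + 0) = -109*42 = -4578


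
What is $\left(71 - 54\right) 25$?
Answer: $425$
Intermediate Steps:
$\left(71 - 54\right) 25 = 17 \cdot 25 = 425$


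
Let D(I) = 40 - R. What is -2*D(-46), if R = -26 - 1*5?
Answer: -142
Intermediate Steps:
R = -31 (R = -26 - 5 = -31)
D(I) = 71 (D(I) = 40 - 1*(-31) = 40 + 31 = 71)
-2*D(-46) = -2*71 = -142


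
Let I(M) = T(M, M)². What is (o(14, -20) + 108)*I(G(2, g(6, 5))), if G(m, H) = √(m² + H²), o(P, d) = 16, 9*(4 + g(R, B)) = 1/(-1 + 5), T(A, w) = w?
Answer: 794623/324 ≈ 2452.5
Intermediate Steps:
g(R, B) = -143/36 (g(R, B) = -4 + 1/(9*(-1 + 5)) = -4 + (⅑)/4 = -4 + (⅑)*(¼) = -4 + 1/36 = -143/36)
G(m, H) = √(H² + m²)
I(M) = M²
(o(14, -20) + 108)*I(G(2, g(6, 5))) = (16 + 108)*(√((-143/36)² + 2²))² = 124*(√(20449/1296 + 4))² = 124*(√(25633/1296))² = 124*(√25633/36)² = 124*(25633/1296) = 794623/324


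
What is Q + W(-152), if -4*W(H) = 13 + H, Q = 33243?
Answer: 133111/4 ≈ 33278.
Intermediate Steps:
W(H) = -13/4 - H/4 (W(H) = -(13 + H)/4 = -13/4 - H/4)
Q + W(-152) = 33243 + (-13/4 - 1/4*(-152)) = 33243 + (-13/4 + 38) = 33243 + 139/4 = 133111/4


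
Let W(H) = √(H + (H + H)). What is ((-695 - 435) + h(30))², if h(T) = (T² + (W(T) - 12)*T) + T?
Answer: 394600 - 100800*√10 ≈ 75842.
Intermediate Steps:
W(H) = √3*√H (W(H) = √(H + 2*H) = √(3*H) = √3*√H)
h(T) = T + T² + T*(-12 + √3*√T) (h(T) = (T² + (√3*√T - 12)*T) + T = (T² + (-12 + √3*√T)*T) + T = (T² + T*(-12 + √3*√T)) + T = T + T² + T*(-12 + √3*√T))
((-695 - 435) + h(30))² = ((-695 - 435) + 30*(-11 + 30 + √3*√30))² = (-1130 + 30*(-11 + 30 + 3*√10))² = (-1130 + 30*(19 + 3*√10))² = (-1130 + (570 + 90*√10))² = (-560 + 90*√10)²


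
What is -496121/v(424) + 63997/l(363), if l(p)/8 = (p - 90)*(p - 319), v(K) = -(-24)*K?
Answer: -163277813/3395392 ≈ -48.088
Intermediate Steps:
v(K) = 24*K
l(p) = 8*(-319 + p)*(-90 + p) (l(p) = 8*((p - 90)*(p - 319)) = 8*((-90 + p)*(-319 + p)) = 8*((-319 + p)*(-90 + p)) = 8*(-319 + p)*(-90 + p))
-496121/v(424) + 63997/l(363) = -496121/(24*424) + 63997/(229680 - 3272*363 + 8*363**2) = -496121/10176 + 63997/(229680 - 1187736 + 8*131769) = -496121*1/10176 + 63997/(229680 - 1187736 + 1054152) = -496121/10176 + 63997/96096 = -163277813/3395392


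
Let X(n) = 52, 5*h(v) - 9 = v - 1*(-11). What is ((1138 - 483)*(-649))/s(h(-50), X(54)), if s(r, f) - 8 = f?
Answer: -85019/12 ≈ -7084.9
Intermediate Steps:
h(v) = 4 + v/5 (h(v) = 9/5 + (v - 1*(-11))/5 = 9/5 + (v + 11)/5 = 9/5 + (11 + v)/5 = 9/5 + (11/5 + v/5) = 4 + v/5)
s(r, f) = 8 + f
((1138 - 483)*(-649))/s(h(-50), X(54)) = ((1138 - 483)*(-649))/(8 + 52) = (655*(-649))/60 = -425095*1/60 = -85019/12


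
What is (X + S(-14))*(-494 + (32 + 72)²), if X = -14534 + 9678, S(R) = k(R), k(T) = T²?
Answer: -48100520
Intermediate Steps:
S(R) = R²
X = -4856
(X + S(-14))*(-494 + (32 + 72)²) = (-4856 + (-14)²)*(-494 + (32 + 72)²) = (-4856 + 196)*(-494 + 104²) = -4660*(-494 + 10816) = -4660*10322 = -48100520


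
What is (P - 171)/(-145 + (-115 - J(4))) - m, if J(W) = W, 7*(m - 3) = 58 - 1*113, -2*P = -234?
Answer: 1559/308 ≈ 5.0617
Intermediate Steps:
P = 117 (P = -½*(-234) = 117)
m = -34/7 (m = 3 + (58 - 1*113)/7 = 3 + (58 - 113)/7 = 3 + (⅐)*(-55) = 3 - 55/7 = -34/7 ≈ -4.8571)
(P - 171)/(-145 + (-115 - J(4))) - m = (117 - 171)/(-145 + (-115 - 1*4)) - 1*(-34/7) = -54/(-145 + (-115 - 4)) + 34/7 = -54/(-145 - 119) + 34/7 = -54/(-264) + 34/7 = -54*(-1/264) + 34/7 = 9/44 + 34/7 = 1559/308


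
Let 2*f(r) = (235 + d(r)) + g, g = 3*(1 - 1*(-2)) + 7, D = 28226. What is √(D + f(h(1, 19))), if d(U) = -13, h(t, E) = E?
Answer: √28345 ≈ 168.36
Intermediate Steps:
g = 16 (g = 3*(1 + 2) + 7 = 3*3 + 7 = 9 + 7 = 16)
f(r) = 119 (f(r) = ((235 - 13) + 16)/2 = (222 + 16)/2 = (½)*238 = 119)
√(D + f(h(1, 19))) = √(28226 + 119) = √28345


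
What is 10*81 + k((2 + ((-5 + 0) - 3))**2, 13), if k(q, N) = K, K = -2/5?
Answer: 4048/5 ≈ 809.60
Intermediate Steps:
K = -2/5 (K = -2*1/5 = -2/5 ≈ -0.40000)
k(q, N) = -2/5
10*81 + k((2 + ((-5 + 0) - 3))**2, 13) = 10*81 - 2/5 = 810 - 2/5 = 4048/5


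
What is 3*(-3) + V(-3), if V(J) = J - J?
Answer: -9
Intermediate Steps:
V(J) = 0
3*(-3) + V(-3) = 3*(-3) + 0 = -9 + 0 = -9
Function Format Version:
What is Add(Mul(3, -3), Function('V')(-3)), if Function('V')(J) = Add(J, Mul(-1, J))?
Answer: -9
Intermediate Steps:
Function('V')(J) = 0
Add(Mul(3, -3), Function('V')(-3)) = Add(Mul(3, -3), 0) = Add(-9, 0) = -9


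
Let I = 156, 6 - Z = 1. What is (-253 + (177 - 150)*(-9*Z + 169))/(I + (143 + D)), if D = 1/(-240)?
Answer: 742800/71759 ≈ 10.351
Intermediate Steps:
Z = 5 (Z = 6 - 1*1 = 6 - 1 = 5)
D = -1/240 ≈ -0.0041667
(-253 + (177 - 150)*(-9*Z + 169))/(I + (143 + D)) = (-253 + (177 - 150)*(-9*5 + 169))/(156 + (143 - 1/240)) = (-253 + 27*(-45 + 169))/(156 + 34319/240) = (-253 + 27*124)/(71759/240) = (-253 + 3348)*(240/71759) = 3095*(240/71759) = 742800/71759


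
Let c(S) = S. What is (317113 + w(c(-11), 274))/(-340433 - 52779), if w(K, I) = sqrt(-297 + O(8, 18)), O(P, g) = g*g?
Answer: -317113/393212 - 3*sqrt(3)/393212 ≈ -0.80648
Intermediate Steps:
O(P, g) = g**2
w(K, I) = 3*sqrt(3) (w(K, I) = sqrt(-297 + 18**2) = sqrt(-297 + 324) = sqrt(27) = 3*sqrt(3))
(317113 + w(c(-11), 274))/(-340433 - 52779) = (317113 + 3*sqrt(3))/(-340433 - 52779) = (317113 + 3*sqrt(3))/(-393212) = (317113 + 3*sqrt(3))*(-1/393212) = -317113/393212 - 3*sqrt(3)/393212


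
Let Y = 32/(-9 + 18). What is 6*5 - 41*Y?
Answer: -1042/9 ≈ -115.78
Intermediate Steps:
Y = 32/9 ≈ 3.5556
6*5 - 41*Y = 6*5 - 41*32/9 = 30 - 1312/9 = -1042/9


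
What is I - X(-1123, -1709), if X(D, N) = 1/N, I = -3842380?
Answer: -6566627419/1709 ≈ -3.8424e+6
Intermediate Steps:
I - X(-1123, -1709) = -3842380 - 1/(-1709) = -3842380 - 1*(-1/1709) = -3842380 + 1/1709 = -6566627419/1709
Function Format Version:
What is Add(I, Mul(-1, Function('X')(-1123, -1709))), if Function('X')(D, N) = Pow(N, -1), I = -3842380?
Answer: Rational(-6566627419, 1709) ≈ -3.8424e+6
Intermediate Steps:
Add(I, Mul(-1, Function('X')(-1123, -1709))) = Add(-3842380, Mul(-1, Pow(-1709, -1))) = Add(-3842380, Mul(-1, Rational(-1, 1709))) = Add(-3842380, Rational(1, 1709)) = Rational(-6566627419, 1709)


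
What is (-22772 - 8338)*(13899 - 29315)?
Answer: 479591760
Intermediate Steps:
(-22772 - 8338)*(13899 - 29315) = -31110*(-15416) = 479591760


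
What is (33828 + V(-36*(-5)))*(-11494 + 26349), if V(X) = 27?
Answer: 502916025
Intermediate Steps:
(33828 + V(-36*(-5)))*(-11494 + 26349) = (33828 + 27)*(-11494 + 26349) = 33855*14855 = 502916025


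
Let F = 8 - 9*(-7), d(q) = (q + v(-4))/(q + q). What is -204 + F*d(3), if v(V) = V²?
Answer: 125/6 ≈ 20.833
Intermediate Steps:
d(q) = (16 + q)/(2*q) (d(q) = (q + (-4)²)/(q + q) = (q + 16)/((2*q)) = (16 + q)*(1/(2*q)) = (16 + q)/(2*q))
F = 71 (F = 8 + 63 = 71)
-204 + F*d(3) = -204 + 71*((½)*(16 + 3)/3) = -204 + 71*((½)*(⅓)*19) = -204 + 71*(19/6) = -204 + 1349/6 = 125/6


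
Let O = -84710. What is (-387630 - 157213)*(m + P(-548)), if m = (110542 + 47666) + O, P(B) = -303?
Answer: -39879783385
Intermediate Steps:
m = 73498 (m = (110542 + 47666) - 84710 = 158208 - 84710 = 73498)
(-387630 - 157213)*(m + P(-548)) = (-387630 - 157213)*(73498 - 303) = -544843*73195 = -39879783385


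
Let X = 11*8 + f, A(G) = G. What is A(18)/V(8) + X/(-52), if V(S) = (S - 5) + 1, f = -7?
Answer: 153/52 ≈ 2.9423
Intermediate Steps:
X = 81 (X = 11*8 - 7 = 88 - 7 = 81)
V(S) = -4 + S (V(S) = (-5 + S) + 1 = -4 + S)
A(18)/V(8) + X/(-52) = 18/(-4 + 8) + 81/(-52) = 18/4 + 81*(-1/52) = 18*(1/4) - 81/52 = 9/2 - 81/52 = 153/52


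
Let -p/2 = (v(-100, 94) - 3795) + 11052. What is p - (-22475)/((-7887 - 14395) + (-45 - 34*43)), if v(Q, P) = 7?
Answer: -345629067/23789 ≈ -14529.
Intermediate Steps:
p = -14528 (p = -2*((7 - 3795) + 11052) = -2*(-3788 + 11052) = -2*7264 = -14528)
p - (-22475)/((-7887 - 14395) + (-45 - 34*43)) = -14528 - (-22475)/((-7887 - 14395) + (-45 - 34*43)) = -14528 - (-22475)/(-22282 + (-45 - 1462)) = -14528 - (-22475)/(-22282 - 1507) = -14528 - (-22475)/(-23789) = -14528 - (-22475)*(-1)/23789 = -14528 - 1*22475/23789 = -14528 - 22475/23789 = -345629067/23789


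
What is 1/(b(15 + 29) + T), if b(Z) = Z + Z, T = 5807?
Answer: 1/5895 ≈ 0.00016964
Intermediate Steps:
b(Z) = 2*Z
1/(b(15 + 29) + T) = 1/(2*(15 + 29) + 5807) = 1/(2*44 + 5807) = 1/(88 + 5807) = 1/5895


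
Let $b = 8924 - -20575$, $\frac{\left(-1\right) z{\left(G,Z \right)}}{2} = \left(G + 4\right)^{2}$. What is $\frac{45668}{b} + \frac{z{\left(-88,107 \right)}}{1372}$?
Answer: $- \frac{1804252}{206493} \approx -8.7376$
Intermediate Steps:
$z{\left(G,Z \right)} = - 2 \left(4 + G\right)^{2}$ ($z{\left(G,Z \right)} = - 2 \left(G + 4\right)^{2} = - 2 \left(4 + G\right)^{2}$)
$b = 29499$ ($b = 8924 + 20575 = 29499$)
$\frac{45668}{b} + \frac{z{\left(-88,107 \right)}}{1372} = \frac{45668}{29499} + \frac{\left(-2\right) \left(4 - 88\right)^{2}}{1372} = 45668 \cdot \frac{1}{29499} + - 2 \left(-84\right)^{2} \cdot \frac{1}{1372} = \frac{45668}{29499} + \left(-2\right) 7056 \cdot \frac{1}{1372} = \frac{45668}{29499} - \frac{72}{7} = - \frac{1804252}{206493}$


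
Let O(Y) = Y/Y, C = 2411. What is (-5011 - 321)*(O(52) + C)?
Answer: -12860784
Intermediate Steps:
O(Y) = 1
(-5011 - 321)*(O(52) + C) = (-5011 - 321)*(1 + 2411) = -5332*2412 = -12860784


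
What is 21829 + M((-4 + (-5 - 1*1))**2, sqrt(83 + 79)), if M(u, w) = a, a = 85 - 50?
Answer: 21864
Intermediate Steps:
a = 35
M(u, w) = 35
21829 + M((-4 + (-5 - 1*1))**2, sqrt(83 + 79)) = 21829 + 35 = 21864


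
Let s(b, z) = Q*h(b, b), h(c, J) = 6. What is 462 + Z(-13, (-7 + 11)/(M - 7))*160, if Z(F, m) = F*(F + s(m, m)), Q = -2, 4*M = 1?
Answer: 52462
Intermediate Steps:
M = ¼ (M = (¼)*1 = ¼ ≈ 0.25000)
s(b, z) = -12 (s(b, z) = -2*6 = -12)
Z(F, m) = F*(-12 + F) (Z(F, m) = F*(F - 12) = F*(-12 + F))
462 + Z(-13, (-7 + 11)/(M - 7))*160 = 462 - 13*(-12 - 13)*160 = 462 - 13*(-25)*160 = 462 + 325*160 = 462 + 52000 = 52462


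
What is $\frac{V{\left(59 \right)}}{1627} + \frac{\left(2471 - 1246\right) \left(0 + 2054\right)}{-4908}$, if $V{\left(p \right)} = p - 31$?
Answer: $- \frac{2046819313}{3992658} \approx -512.65$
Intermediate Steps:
$V{\left(p \right)} = -31 + p$
$\frac{V{\left(59 \right)}}{1627} + \frac{\left(2471 - 1246\right) \left(0 + 2054\right)}{-4908} = \frac{-31 + 59}{1627} + \frac{\left(2471 - 1246\right) \left(0 + 2054\right)}{-4908} = 28 \cdot \frac{1}{1627} + 1225 \cdot 2054 \left(- \frac{1}{4908}\right) = \frac{28}{1627} + 2516150 \left(- \frac{1}{4908}\right) = \frac{28}{1627} - \frac{1258075}{2454} = - \frac{2046819313}{3992658}$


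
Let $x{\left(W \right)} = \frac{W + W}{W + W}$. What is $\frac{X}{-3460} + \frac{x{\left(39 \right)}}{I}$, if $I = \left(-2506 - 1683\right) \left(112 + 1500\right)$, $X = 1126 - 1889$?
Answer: $\frac{322017639}{1460264455} \approx 0.22052$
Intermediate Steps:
$X = -763$
$x{\left(W \right)} = 1$ ($x{\left(W \right)} = \frac{2 W}{2 W} = 2 W \frac{1}{2 W} = 1$)
$I = -6752668$ ($I = \left(-4189\right) 1612 = -6752668$)
$\frac{X}{-3460} + \frac{x{\left(39 \right)}}{I} = - \frac{763}{-3460} + 1 \frac{1}{-6752668} = \left(-763\right) \left(- \frac{1}{3460}\right) + 1 \left(- \frac{1}{6752668}\right) = \frac{763}{3460} - \frac{1}{6752668} = \frac{322017639}{1460264455}$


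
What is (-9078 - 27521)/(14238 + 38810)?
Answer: -36599/53048 ≈ -0.68992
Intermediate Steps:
(-9078 - 27521)/(14238 + 38810) = -36599/53048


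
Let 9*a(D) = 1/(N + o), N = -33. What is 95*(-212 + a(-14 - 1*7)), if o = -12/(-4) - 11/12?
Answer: -22416200/1113 ≈ -20140.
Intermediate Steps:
o = 25/12 (o = -12*(-1/4) - 11*1/12 = 3 - 11/12 = 25/12 ≈ 2.0833)
a(D) = -4/1113 (a(D) = 1/(9*(-33 + 25/12)) = 1/(9*(-371/12)) = (1/9)*(-12/371) = -4/1113)
95*(-212 + a(-14 - 1*7)) = 95*(-212 - 4/1113) = 95*(-235960/1113) = -22416200/1113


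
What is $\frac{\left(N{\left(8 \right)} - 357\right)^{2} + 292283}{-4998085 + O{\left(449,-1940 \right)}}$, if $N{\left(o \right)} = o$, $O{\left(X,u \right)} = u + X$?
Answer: $- \frac{103521}{1249894} \approx -0.082824$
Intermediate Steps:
$O{\left(X,u \right)} = X + u$
$\frac{\left(N{\left(8 \right)} - 357\right)^{2} + 292283}{-4998085 + O{\left(449,-1940 \right)}} = \frac{\left(8 - 357\right)^{2} + 292283}{-4998085 + \left(449 - 1940\right)} = \frac{\left(-349\right)^{2} + 292283}{-4998085 - 1491} = \frac{121801 + 292283}{-4999576} = 414084 \left(- \frac{1}{4999576}\right) = - \frac{103521}{1249894}$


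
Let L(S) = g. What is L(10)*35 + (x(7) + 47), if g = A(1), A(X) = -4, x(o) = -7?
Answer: -100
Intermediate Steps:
g = -4
L(S) = -4
L(10)*35 + (x(7) + 47) = -4*35 + (-7 + 47) = -140 + 40 = -100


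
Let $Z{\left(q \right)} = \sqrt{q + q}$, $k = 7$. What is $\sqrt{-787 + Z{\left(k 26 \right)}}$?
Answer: $\sqrt{-787 + 2 \sqrt{91}} \approx 27.711 i$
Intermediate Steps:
$Z{\left(q \right)} = \sqrt{2} \sqrt{q}$ ($Z{\left(q \right)} = \sqrt{2 q} = \sqrt{2} \sqrt{q}$)
$\sqrt{-787 + Z{\left(k 26 \right)}} = \sqrt{-787 + \sqrt{2} \sqrt{7 \cdot 26}} = \sqrt{-787 + \sqrt{2} \sqrt{182}} = \sqrt{-787 + 2 \sqrt{91}}$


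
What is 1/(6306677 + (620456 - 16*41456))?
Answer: 1/6263837 ≈ 1.5965e-7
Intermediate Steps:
1/(6306677 + (620456 - 16*41456)) = 1/(6306677 + (620456 - 663296)) = 1/(6306677 - 42840) = 1/6263837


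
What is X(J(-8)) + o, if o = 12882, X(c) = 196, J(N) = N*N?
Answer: 13078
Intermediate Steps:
J(N) = N²
X(J(-8)) + o = 196 + 12882 = 13078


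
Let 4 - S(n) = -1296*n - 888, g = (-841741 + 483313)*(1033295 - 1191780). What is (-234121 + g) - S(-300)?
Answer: 56805615367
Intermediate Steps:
g = 56805461580 (g = -358428*(-158485) = 56805461580)
S(n) = 892 + 1296*n (S(n) = 4 - (-1296*n - 888) = 4 - (-888 - 1296*n) = 4 + (888 + 1296*n) = 892 + 1296*n)
(-234121 + g) - S(-300) = (-234121 + 56805461580) - (892 + 1296*(-300)) = 56805227459 - (892 - 388800) = 56805227459 - 1*(-387908) = 56805227459 + 387908 = 56805615367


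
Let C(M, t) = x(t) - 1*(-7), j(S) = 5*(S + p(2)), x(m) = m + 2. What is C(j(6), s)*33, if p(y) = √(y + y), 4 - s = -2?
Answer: 495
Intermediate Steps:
s = 6 (s = 4 - 1*(-2) = 4 + 2 = 6)
x(m) = 2 + m
p(y) = √2*√y (p(y) = √(2*y) = √2*√y)
j(S) = 10 + 5*S (j(S) = 5*(S + √2*√2) = 5*(S + 2) = 5*(2 + S) = 10 + 5*S)
C(M, t) = 9 + t (C(M, t) = (2 + t) - 1*(-7) = (2 + t) + 7 = 9 + t)
C(j(6), s)*33 = (9 + 6)*33 = 15*33 = 495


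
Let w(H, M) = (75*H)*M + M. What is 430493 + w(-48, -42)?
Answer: 581651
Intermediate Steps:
w(H, M) = M + 75*H*M (w(H, M) = 75*H*M + M = M + 75*H*M)
430493 + w(-48, -42) = 430493 - 42*(1 + 75*(-48)) = 430493 - 42*(1 - 3600) = 430493 - 42*(-3599) = 430493 + 151158 = 581651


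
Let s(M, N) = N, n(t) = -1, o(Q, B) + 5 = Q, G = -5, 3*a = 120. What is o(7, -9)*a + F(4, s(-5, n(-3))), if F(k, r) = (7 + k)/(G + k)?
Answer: 69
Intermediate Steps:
a = 40 (a = (1/3)*120 = 40)
o(Q, B) = -5 + Q
F(k, r) = (7 + k)/(-5 + k)
o(7, -9)*a + F(4, s(-5, n(-3))) = (-5 + 7)*40 + (7 + 4)/(-5 + 4) = 2*40 + 11/(-1) = 80 - 1*11 = 80 - 11 = 69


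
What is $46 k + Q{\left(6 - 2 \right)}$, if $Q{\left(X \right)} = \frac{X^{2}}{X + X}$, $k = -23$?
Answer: $-1056$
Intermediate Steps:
$Q{\left(X \right)} = \frac{X}{2}$ ($Q{\left(X \right)} = \frac{X^{2}}{2 X} = \frac{1}{2 X} X^{2} = \frac{X}{2}$)
$46 k + Q{\left(6 - 2 \right)} = 46 \left(-23\right) + \frac{6 - 2}{2} = -1058 + \frac{6 - 2}{2} = -1058 + \frac{1}{2} \cdot 4 = -1058 + 2 = -1056$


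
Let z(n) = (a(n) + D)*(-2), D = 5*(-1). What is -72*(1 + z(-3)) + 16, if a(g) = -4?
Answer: -1352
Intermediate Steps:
D = -5
z(n) = 18 (z(n) = (-4 - 5)*(-2) = -9*(-2) = 18)
-72*(1 + z(-3)) + 16 = -72*(1 + 18) + 16 = -72*19 + 16 = -12*114 + 16 = -1368 + 16 = -1352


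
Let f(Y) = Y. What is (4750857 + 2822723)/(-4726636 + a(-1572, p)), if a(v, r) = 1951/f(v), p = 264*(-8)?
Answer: -11905667760/7430273743 ≈ -1.6023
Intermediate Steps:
p = -2112
a(v, r) = 1951/v
(4750857 + 2822723)/(-4726636 + a(-1572, p)) = (4750857 + 2822723)/(-4726636 + 1951/(-1572)) = 7573580/(-4726636 + 1951*(-1/1572)) = 7573580/(-4726636 - 1951/1572) = 7573580/(-7430273743/1572) = 7573580*(-1572/7430273743) = -11905667760/7430273743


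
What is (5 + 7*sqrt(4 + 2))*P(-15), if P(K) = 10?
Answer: 50 + 70*sqrt(6) ≈ 221.46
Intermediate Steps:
(5 + 7*sqrt(4 + 2))*P(-15) = (5 + 7*sqrt(4 + 2))*10 = (5 + 7*sqrt(6))*10 = 50 + 70*sqrt(6)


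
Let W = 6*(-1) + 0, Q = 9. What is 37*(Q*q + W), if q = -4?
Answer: -1554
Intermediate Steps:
W = -6 (W = -6 + 0 = -6)
37*(Q*q + W) = 37*(9*(-4) - 6) = 37*(-36 - 6) = 37*(-42) = -1554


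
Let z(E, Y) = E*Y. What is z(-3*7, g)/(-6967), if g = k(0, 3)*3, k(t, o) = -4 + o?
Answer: -63/6967 ≈ -0.0090426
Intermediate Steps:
g = -3 (g = (-4 + 3)*3 = -1*3 = -3)
z(-3*7, g)/(-6967) = (-3*7*(-3))/(-6967) = -21*(-3)*(-1/6967) = 63*(-1/6967) = -63/6967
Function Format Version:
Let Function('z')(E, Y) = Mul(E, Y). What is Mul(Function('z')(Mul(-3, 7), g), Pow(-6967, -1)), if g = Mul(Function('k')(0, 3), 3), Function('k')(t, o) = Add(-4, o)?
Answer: Rational(-63, 6967) ≈ -0.0090426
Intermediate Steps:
g = -3 (g = Mul(Add(-4, 3), 3) = Mul(-1, 3) = -3)
Mul(Function('z')(Mul(-3, 7), g), Pow(-6967, -1)) = Mul(Mul(Mul(-3, 7), -3), Pow(-6967, -1)) = Mul(Mul(-21, -3), Rational(-1, 6967)) = Mul(63, Rational(-1, 6967)) = Rational(-63, 6967)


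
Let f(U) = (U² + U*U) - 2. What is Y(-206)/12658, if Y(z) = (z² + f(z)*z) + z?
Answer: -8720495/6329 ≈ -1377.9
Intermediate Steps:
f(U) = -2 + 2*U² (f(U) = (U² + U²) - 2 = 2*U² - 2 = -2 + 2*U²)
Y(z) = z + z² + z*(-2 + 2*z²) (Y(z) = (z² + (-2 + 2*z²)*z) + z = (z² + z*(-2 + 2*z²)) + z = z + z² + z*(-2 + 2*z²))
Y(-206)/12658 = -206*(-1 - 206 + 2*(-206)²)/12658 = -206*(-1 - 206 + 2*42436)*(1/12658) = -206*(-1 - 206 + 84872)*(1/12658) = -206*84665*(1/12658) = -17440990*1/12658 = -8720495/6329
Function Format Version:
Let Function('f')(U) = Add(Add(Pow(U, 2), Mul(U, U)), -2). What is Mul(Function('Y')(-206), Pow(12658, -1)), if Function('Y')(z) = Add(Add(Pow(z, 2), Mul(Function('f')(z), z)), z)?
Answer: Rational(-8720495, 6329) ≈ -1377.9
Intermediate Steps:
Function('f')(U) = Add(-2, Mul(2, Pow(U, 2))) (Function('f')(U) = Add(Add(Pow(U, 2), Pow(U, 2)), -2) = Add(Mul(2, Pow(U, 2)), -2) = Add(-2, Mul(2, Pow(U, 2))))
Function('Y')(z) = Add(z, Pow(z, 2), Mul(z, Add(-2, Mul(2, Pow(z, 2))))) (Function('Y')(z) = Add(Add(Pow(z, 2), Mul(Add(-2, Mul(2, Pow(z, 2))), z)), z) = Add(Add(Pow(z, 2), Mul(z, Add(-2, Mul(2, Pow(z, 2))))), z) = Add(z, Pow(z, 2), Mul(z, Add(-2, Mul(2, Pow(z, 2))))))
Mul(Function('Y')(-206), Pow(12658, -1)) = Mul(Mul(-206, Add(-1, -206, Mul(2, Pow(-206, 2)))), Pow(12658, -1)) = Mul(Mul(-206, Add(-1, -206, Mul(2, 42436))), Rational(1, 12658)) = Mul(Mul(-206, Add(-1, -206, 84872)), Rational(1, 12658)) = Mul(Mul(-206, 84665), Rational(1, 12658)) = Mul(-17440990, Rational(1, 12658)) = Rational(-8720495, 6329)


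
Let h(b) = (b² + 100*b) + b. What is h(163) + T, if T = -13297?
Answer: 29735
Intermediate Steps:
h(b) = b² + 101*b
h(163) + T = 163*(101 + 163) - 13297 = 163*264 - 13297 = 43032 - 13297 = 29735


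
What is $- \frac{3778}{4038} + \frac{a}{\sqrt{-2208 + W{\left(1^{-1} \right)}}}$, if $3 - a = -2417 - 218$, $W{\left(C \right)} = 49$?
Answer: $- \frac{1889}{2019} - \frac{2638 i \sqrt{2159}}{2159} \approx -0.93561 - 56.774 i$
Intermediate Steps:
$a = 2638$ ($a = 3 - \left(-2417 - 218\right) = 3 - -2635 = 3 + 2635 = 2638$)
$- \frac{3778}{4038} + \frac{a}{\sqrt{-2208 + W{\left(1^{-1} \right)}}} = - \frac{3778}{4038} + \frac{2638}{\sqrt{-2208 + 49}} = \left(-3778\right) \frac{1}{4038} + \frac{2638}{\sqrt{-2159}} = - \frac{1889}{2019} + \frac{2638}{i \sqrt{2159}} = - \frac{1889}{2019} + 2638 \left(- \frac{i \sqrt{2159}}{2159}\right) = - \frac{1889}{2019} - \frac{2638 i \sqrt{2159}}{2159}$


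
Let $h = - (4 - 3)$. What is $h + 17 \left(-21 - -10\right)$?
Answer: $-188$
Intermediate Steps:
$h = -1$ ($h = \left(-1\right) 1 = -1$)
$h + 17 \left(-21 - -10\right) = -1 + 17 \left(-21 - -10\right) = -1 + 17 \left(-21 + 10\right) = -1 + 17 \left(-11\right) = -1 - 187 = -188$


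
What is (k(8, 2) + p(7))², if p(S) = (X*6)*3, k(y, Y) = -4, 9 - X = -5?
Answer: 61504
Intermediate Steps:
X = 14 (X = 9 - 1*(-5) = 9 + 5 = 14)
p(S) = 252 (p(S) = (14*6)*3 = 84*3 = 252)
(k(8, 2) + p(7))² = (-4 + 252)² = 248² = 61504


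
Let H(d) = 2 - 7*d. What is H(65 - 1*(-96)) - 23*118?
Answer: -3839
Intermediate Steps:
H(65 - 1*(-96)) - 23*118 = (2 - 7*(65 - 1*(-96))) - 23*118 = (2 - 7*(65 + 96)) - 1*2714 = (2 - 7*161) - 2714 = (2 - 1127) - 2714 = -1125 - 2714 = -3839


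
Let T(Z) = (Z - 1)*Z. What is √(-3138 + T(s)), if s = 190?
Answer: 2*√8193 ≈ 181.03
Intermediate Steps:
T(Z) = Z*(-1 + Z) (T(Z) = (-1 + Z)*Z = Z*(-1 + Z))
√(-3138 + T(s)) = √(-3138 + 190*(-1 + 190)) = √(-3138 + 190*189) = √(-3138 + 35910) = √32772 = 2*√8193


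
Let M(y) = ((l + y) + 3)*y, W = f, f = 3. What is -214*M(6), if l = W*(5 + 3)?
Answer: -42372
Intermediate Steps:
W = 3
l = 24 (l = 3*(5 + 3) = 3*8 = 24)
M(y) = y*(27 + y) (M(y) = ((24 + y) + 3)*y = (27 + y)*y = y*(27 + y))
-214*M(6) = -1284*(27 + 6) = -1284*33 = -214*198 = -42372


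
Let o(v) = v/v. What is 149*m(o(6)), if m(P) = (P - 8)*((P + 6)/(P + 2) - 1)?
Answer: -4172/3 ≈ -1390.7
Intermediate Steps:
o(v) = 1
m(P) = (-1 + (6 + P)/(2 + P))*(-8 + P) (m(P) = (-8 + P)*((6 + P)/(2 + P) - 1) = (-8 + P)*(-1 + (6 + P)/(2 + P)) = (-1 + (6 + P)/(2 + P))*(-8 + P))
149*m(o(6)) = 149*(4*(-8 + 1)/(2 + 1)) = 149*(4*(-7)/3) = 149*(4*(⅓)*(-7)) = 149*(-28/3) = -4172/3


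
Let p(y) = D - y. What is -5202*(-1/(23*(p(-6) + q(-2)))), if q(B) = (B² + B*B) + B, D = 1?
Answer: 5202/299 ≈ 17.398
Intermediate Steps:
q(B) = B + 2*B² (q(B) = (B² + B²) + B = 2*B² + B = B + 2*B²)
p(y) = 1 - y
-5202*(-1/(23*(p(-6) + q(-2)))) = -5202*(-1/(23*((1 - 1*(-6)) - 2*(1 + 2*(-2))))) = -5202*(-1/(23*((1 + 6) - 2*(1 - 4)))) = -5202*(-1/(23*(7 - 2*(-3)))) = -5202*(-1/(23*(7 + 6))) = -5202/(13*(-23)) = -5202/(-299) = -5202*(-1/299) = 5202/299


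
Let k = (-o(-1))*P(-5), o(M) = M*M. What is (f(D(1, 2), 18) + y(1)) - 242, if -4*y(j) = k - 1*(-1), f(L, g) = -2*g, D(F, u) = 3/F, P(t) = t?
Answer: -559/2 ≈ -279.50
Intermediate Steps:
o(M) = M**2
k = 5 (k = -1*(-1)**2*(-5) = -1*1*(-5) = -1*(-5) = 5)
y(j) = -3/2 (y(j) = -(5 - 1*(-1))/4 = -(5 + 1)/4 = -1/4*6 = -3/2)
(f(D(1, 2), 18) + y(1)) - 242 = (-2*18 - 3/2) - 242 = (-36 - 3/2) - 242 = -75/2 - 242 = -559/2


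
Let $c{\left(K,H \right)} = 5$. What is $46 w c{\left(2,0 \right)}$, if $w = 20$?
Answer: $4600$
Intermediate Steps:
$46 w c{\left(2,0 \right)} = 46 \cdot 20 \cdot 5 = 920 \cdot 5 = 4600$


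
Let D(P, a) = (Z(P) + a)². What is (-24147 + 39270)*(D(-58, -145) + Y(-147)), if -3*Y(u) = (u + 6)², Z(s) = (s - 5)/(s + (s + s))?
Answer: 727145492439/3364 ≈ 2.1616e+8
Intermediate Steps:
Z(s) = (-5 + s)/(3*s) (Z(s) = (-5 + s)/(s + 2*s) = (-5 + s)/((3*s)) = (-5 + s)*(1/(3*s)) = (-5 + s)/(3*s))
D(P, a) = (a + (-5 + P)/(3*P))² (D(P, a) = ((-5 + P)/(3*P) + a)² = (a + (-5 + P)/(3*P))²)
Y(u) = -(6 + u)²/3 (Y(u) = -(u + 6)²/3 = -(6 + u)²/3)
(-24147 + 39270)*(D(-58, -145) + Y(-147)) = (-24147 + 39270)*((⅑)*(-5 - 58 + 3*(-58)*(-145))²/(-58)² - (6 - 147)²/3) = 15123*((⅑)*(1/3364)*(-5 - 58 + 25230)² - ⅓*(-141)²) = 15123*((⅑)*(1/3364)*25167² - ⅓*19881) = 15123*((⅑)*(1/3364)*633377889 - 6627) = 15123*(70375321/3364 - 6627) = 15123*(48082093/3364) = 727145492439/3364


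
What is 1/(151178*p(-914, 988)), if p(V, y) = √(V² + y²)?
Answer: √452885/136932497060 ≈ 4.9146e-9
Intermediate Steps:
1/(151178*p(-914, 988)) = 1/(151178*(√((-914)² + 988²))) = 1/(151178*(√(835396 + 976144))) = 1/(151178*(√1811540)) = 1/(151178*((2*√452885))) = (√452885/905770)/151178 = √452885/136932497060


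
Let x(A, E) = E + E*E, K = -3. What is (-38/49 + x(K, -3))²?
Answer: 65536/2401 ≈ 27.295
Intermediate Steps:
x(A, E) = E + E²
(-38/49 + x(K, -3))² = (-38/49 - 3*(1 - 3))² = (-38*1/49 - 3*(-2))² = (-38/49 + 6)² = (256/49)² = 65536/2401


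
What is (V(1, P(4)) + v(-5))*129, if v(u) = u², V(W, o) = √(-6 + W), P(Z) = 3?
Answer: 3225 + 129*I*√5 ≈ 3225.0 + 288.45*I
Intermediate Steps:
(V(1, P(4)) + v(-5))*129 = (√(-6 + 1) + (-5)²)*129 = (√(-5) + 25)*129 = (I*√5 + 25)*129 = (25 + I*√5)*129 = 3225 + 129*I*√5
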